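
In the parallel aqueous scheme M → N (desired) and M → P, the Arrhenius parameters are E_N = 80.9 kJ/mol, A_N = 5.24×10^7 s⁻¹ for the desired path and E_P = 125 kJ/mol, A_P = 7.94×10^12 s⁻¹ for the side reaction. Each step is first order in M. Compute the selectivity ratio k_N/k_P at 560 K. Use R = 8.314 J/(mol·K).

0.0857

With equal orders, S_{N/P} = k_N/k_P = (A_N/A_P)·exp[(E_P−E_N)/(RT)].
(E_P−E_N)/(RT) = (125−80.9)×10³/(8.314×560) = 44100/4656 = 9.472.
k_N/k_P = (5.24×10^7/7.94×10^12)·exp(9.472) = 6.599×10^-6 × 12991 = 0.0857.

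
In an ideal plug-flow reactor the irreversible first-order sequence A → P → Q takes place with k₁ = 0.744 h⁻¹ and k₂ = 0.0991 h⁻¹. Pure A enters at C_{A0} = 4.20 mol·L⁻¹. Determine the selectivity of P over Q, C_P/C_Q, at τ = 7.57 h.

The intermediate concentration in a first-order A→B→C sequence is C_P = k₁C_{A0}(e^(−k₁τ) − e^(−k₂τ))/(k₂−k₁).
e^(−k₁τ) = e^(−0.744×7.57) = e^(−5.632) = 0.003581; e^(−k₂τ) = e^(−0.7502) = 0.4723.
C_P = 0.744×4.20/(0.0991−0.744) × (0.003581−0.4723) = (-4.845)×(-0.4687) = 2.271 mol·L⁻¹.
C_A = C_{A0}e^(−k₁τ) = 0.01504 mol·L⁻¹, so C_Q = C_{A0}−C_A−C_P = 1.914 mol·L⁻¹; C_P/C_Q = 1.19.

1.19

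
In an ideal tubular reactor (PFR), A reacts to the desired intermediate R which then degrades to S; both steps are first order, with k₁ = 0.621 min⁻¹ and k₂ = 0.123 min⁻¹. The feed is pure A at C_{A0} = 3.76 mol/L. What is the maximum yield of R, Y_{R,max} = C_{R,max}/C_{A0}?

Evaluating C_R at τ_opt = ln(k₂/k₁)/(k₂−k₁) gives C_{R,max}/C_{A0} = (k₁/k₂)^[k₂/(k₂−k₁)].
= (0.621/0.123)^(0.123/(0.123−0.621)) = (5.049)^(-0.2470) = 0.6704.

0.670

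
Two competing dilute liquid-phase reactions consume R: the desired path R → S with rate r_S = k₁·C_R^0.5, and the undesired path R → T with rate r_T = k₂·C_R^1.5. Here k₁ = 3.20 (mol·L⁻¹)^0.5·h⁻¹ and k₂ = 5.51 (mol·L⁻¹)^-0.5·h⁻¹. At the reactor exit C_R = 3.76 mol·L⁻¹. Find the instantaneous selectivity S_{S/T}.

0.154

S_{S/T} = r_S/r_T = (k₁·C_R^0.5)/(k₂·C_R^1.5) = (k₁/k₂)·C_R⁻¹.
= (3.20×3.760^0.5) / (5.51×3.760^1.5) = 6.205/40.17 = 0.154.
The undesired path is higher order in R, so low C_R (CSTR or dilute feed) favours S.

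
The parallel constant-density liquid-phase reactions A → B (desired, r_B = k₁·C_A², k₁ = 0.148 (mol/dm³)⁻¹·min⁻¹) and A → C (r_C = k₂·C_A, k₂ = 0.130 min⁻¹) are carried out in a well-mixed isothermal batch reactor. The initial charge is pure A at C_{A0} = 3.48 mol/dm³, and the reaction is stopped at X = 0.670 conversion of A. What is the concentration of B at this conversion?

C_A = C_{A0}(1−X) = 1.148 mol/dm³.
Along a PFR/batch, dC_C/dC_A = −r_C/(r_B+r_C) = −k₂/(k₂+k₁·C_A).
Integrating from C_{A0} to C_A: C_C = (0.130/0.148)·ln[(0.130+0.148·3.48)/(0.130+0.148·1.15)] = 0.8784·ln(0.6450/0.3000) = 0.6725 mol/dm³.
Then C_B = (C_{A0}−C_A) − C_C = 2.332 − 0.6725 = 1.659 mol/dm³.

1.66 mol/dm³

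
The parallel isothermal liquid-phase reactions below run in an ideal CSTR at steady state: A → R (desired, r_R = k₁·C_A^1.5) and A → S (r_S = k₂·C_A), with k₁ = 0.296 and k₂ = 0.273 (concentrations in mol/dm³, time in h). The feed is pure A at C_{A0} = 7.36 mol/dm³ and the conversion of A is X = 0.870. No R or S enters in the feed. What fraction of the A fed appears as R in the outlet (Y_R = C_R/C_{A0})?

Exit C_A = C_{A0}(1−X) = 7.36×0.130 = 0.9568 mol/dm³.
A CSTR operates uniformly at the exit composition, giving r_R = 0.2770 and r_S = 0.2612 (each k·C_A^n at C_A = 0.9568).
Fraction of consumed A going to R: r_R/(r_R+r_S) = 0.5147.
C_R = 0.5147·C_{A0}·X = 0.5147×7.36×0.870 = 3.30 mol/dm³; Y_R = C_R/C_{A0} = 0.448.

0.448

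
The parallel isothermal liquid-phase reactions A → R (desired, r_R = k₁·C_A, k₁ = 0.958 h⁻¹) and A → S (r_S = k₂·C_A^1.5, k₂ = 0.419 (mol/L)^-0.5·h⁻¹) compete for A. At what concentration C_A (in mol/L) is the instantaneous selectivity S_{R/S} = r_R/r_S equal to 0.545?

S_{R/S} = (k₁/k₂)·C_A^-0.5 ⇒ C_A = (S·k₂/k₁)^(-2).
= (0.545×0.419/0.958)^(-2) = (0.2384)^(-2) = 17.6 mol/L.

17.6 mol/L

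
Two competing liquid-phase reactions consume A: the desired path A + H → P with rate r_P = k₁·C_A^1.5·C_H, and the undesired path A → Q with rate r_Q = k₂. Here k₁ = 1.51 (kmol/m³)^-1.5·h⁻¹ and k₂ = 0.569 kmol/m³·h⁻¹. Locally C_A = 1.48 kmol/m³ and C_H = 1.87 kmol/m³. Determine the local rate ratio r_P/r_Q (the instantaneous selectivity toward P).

S_{P/Q} = r_P/r_Q = (k₁·C_A^1.5·C_H)/(k₂) = (k₁/k₂)·C_A^1.5·C_H.
= (1.51×1.480^1.5×1.870) / (0.569) = 5.084/0.5690 = 8.94.

8.94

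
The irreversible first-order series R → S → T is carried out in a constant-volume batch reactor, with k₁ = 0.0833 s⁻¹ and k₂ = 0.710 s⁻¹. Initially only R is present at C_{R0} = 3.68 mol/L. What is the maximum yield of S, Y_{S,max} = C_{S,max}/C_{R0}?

0.0882

For a first-order series the maximum intermediate yield is C_{S,max}/C_{R0} = (k₁/k₂)^[k₂/(k₂−k₁)].
= (0.0833/0.710)^(0.710/(0.710−0.0833)) = (0.1173)^(1.133) = 0.08825.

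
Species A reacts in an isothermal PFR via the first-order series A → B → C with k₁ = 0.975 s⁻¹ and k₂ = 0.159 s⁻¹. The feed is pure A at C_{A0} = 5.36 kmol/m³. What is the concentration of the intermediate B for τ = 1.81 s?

Solving the coupled first-order balances gives C_B(τ) = [k₁/(k₂−k₁)]·C_{A0}·(e^(−k₁τ) − e^(−k₂τ)).
e^(−k₁τ) = e^(−0.975×1.81) = e^(−1.765) = 0.1712; e^(−k₂τ) = e^(−0.2878) = 0.7499.
C_B = 0.975×5.36/(0.159−0.975) × (0.1712−0.7499) = (-6.404)×(-0.5787) = 3.706 kmol/m³.

3.71 kmol/m³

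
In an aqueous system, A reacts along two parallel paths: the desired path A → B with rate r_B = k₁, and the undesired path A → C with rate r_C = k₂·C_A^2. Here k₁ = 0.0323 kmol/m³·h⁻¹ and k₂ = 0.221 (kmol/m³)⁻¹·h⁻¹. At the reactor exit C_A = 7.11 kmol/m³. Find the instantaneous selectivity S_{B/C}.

S_{B/C} = r_B/r_C = (k₁)/(k₂·C_A^2) = (k₁/k₂)·C_A^-2.
= (0.0323) / (0.221×7.110^2) = 0.03230/11.17 = 0.00289.

0.00289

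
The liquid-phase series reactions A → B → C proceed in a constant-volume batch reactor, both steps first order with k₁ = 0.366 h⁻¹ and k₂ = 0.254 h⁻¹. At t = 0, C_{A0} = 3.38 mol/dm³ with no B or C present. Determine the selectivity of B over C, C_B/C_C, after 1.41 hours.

4.80

Solving the coupled first-order balances gives C_B(t) = [k₁/(k₂−k₁)]·C_{A0}·(e^(−k₁t) − e^(−k₂t)).
e^(−k₁t) = e^(−0.366×1.41) = e^(−0.5161) = 0.5969; e^(−k₂t) = e^(−0.3581) = 0.6990.
C_B = 0.366×3.38/(0.254−0.366) × (0.5969−0.6990) = (-11.05)×(-0.1021) = 1.128 mol/dm³.
C_A = C_{A0}e^(−k₁t) = 2.017 mol/dm³, so C_C = C_{A0}−C_A−C_B = 0.2348 mol/dm³; C_B/C_C = 4.80.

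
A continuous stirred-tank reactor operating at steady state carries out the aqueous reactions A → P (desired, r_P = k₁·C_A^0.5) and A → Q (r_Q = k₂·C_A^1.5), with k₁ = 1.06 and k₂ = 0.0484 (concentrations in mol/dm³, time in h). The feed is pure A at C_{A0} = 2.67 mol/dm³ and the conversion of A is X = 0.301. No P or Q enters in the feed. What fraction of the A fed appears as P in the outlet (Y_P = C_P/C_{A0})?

Exit C_A = C_{A0}(1−X) = 2.67×0.699 = 1.866 mol/dm³.
A CSTR operates uniformly at the exit composition, giving r_P = 1.448 and r_Q = 0.1234 (each k·C_A^n at C_A = 1.866).
Fraction of consumed A going to P: r_P/(r_P+r_Q) = 0.9215.
C_P = 0.9215·C_{A0}·X = 0.9215×2.67×0.301 = 0.741 mol/dm³; Y_P = C_P/C_{A0} = 0.277.

0.277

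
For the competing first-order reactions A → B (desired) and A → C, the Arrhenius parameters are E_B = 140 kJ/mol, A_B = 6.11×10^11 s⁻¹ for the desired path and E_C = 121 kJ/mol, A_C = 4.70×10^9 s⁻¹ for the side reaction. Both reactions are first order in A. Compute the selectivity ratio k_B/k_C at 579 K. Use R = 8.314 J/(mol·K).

2.51

k_B/k_C = (A_B/A_C)·exp[−(E_B−E_C)/(RT)] = (A_B/A_C)·exp[(E_C−E_B)/(RT)].
(E_C−E_B)/(RT) = (121−140)×10³/(8.314×579) = -19000/4814 = -3.947.
k_B/k_C = (6.11×10^11/4.70×10^9)·exp(-3.947) = 130.0 × 0.01931 = 2.51.
Since E_B > E_C, raising the temperature improves selectivity toward B.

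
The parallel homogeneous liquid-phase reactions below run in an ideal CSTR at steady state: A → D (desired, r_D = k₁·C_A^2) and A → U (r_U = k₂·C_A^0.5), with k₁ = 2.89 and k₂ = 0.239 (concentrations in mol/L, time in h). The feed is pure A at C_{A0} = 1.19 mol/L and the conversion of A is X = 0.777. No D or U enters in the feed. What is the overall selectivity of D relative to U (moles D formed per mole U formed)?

Exit C_A = C_{A0}(1−X) = 1.19×0.223 = 0.2654 mol/L.
A CSTR operates uniformly at the exit composition, giving r_D = 0.2035 and r_U = 0.1231 (each k·C_A^n at C_A = 0.2654).
Overall selectivity = C_D/C_U = r_Dτ/(r_Uτ) = r_D/r_U = 1.65.

1.65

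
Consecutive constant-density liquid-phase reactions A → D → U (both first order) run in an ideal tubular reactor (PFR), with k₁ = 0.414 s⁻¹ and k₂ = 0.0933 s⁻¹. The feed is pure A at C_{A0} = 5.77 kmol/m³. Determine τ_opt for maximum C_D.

4.65 s

Setting dC_D/dτ = 0 gives τ_opt = ln(k₂/k₁)/(k₂−k₁).
= ln(0.0933/0.414)/(0.0933−0.414) = ln(0.2254)/-0.3207 = -1.490/-0.3207 = 4.65 s.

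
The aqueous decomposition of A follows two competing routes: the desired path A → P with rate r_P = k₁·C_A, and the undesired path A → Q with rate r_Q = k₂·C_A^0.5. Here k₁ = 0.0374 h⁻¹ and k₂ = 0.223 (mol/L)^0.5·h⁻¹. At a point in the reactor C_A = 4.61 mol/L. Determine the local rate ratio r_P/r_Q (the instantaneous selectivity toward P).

S_{P/Q} = r_P/r_Q = (k₁·C_A)/(k₂·C_A^0.5) = (k₁/k₂)·C_A^0.5.
= (0.0374×4.610) / (0.223×4.610^0.5) = 0.1724/0.4788 = 0.360.

0.360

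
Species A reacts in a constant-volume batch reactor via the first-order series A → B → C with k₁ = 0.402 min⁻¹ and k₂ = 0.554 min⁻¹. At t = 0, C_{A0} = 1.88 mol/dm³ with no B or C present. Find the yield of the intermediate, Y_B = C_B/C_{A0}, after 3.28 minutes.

0.278

The intermediate concentration in a first-order A→B→C sequence is C_B = k₁C_{A0}(e^(−k₁t) − e^(−k₂t))/(k₂−k₁).
e^(−k₁t) = e^(−0.402×3.28) = e^(−1.319) = 0.2675; e^(−k₂t) = e^(−1.817) = 0.1625.
C_B = 0.402×1.88/(0.554−0.402) × (0.2675−0.1625) = 4.972×0.1050 = 0.5222 mol/dm³.
Y_B = C_B/C_{A0} = 0.5222/1.88 = 0.278.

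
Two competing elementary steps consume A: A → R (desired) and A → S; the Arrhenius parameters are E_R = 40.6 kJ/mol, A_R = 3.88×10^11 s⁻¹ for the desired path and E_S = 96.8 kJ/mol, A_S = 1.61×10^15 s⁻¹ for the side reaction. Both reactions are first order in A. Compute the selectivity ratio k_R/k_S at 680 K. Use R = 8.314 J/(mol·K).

Since both paths have the same order in A, the concentration cancels and S_{R/S} = k_R/k_S = (A_R/A_S)·exp[(E_S−E_R)/(RT)].
(E_S−E_R)/(RT) = (96.8−40.6)×10³/(8.314×680) = 56200/5654 = 9.941.
k_R/k_S = (3.88×10^11/1.61×10^15)·exp(9.941) = 2.410×10^-4 × 20758 = 5.00.
Since E_R < E_S, lowering the temperature improves selectivity toward R.

5.00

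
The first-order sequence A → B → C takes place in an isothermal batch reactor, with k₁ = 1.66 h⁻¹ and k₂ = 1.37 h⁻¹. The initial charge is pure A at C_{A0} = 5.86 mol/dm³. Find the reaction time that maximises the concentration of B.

0.662 h

For first-order series the maximum of C_B occurs at t_opt = ln(k₂/k₁)/(k₂−k₁).
= ln(1.37/1.66)/(1.37−1.66) = ln(0.8253)/-0.2900 = -0.1920/-0.2900 = 0.662 h.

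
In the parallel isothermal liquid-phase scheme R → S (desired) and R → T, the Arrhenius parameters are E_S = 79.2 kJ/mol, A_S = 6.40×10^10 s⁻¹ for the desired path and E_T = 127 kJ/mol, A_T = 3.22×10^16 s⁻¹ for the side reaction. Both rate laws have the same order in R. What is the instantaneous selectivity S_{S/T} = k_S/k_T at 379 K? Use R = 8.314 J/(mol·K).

7.70

With equal orders, S_{S/T} = k_S/k_T = (A_S/A_T)·exp[(E_T−E_S)/(RT)].
(E_T−E_S)/(RT) = (127−79.2)×10³/(8.314×379) = 47800/3151 = 15.17.
k_S/k_T = (6.40×10^10/3.22×10^16)·exp(15.17) = 1.988×10^-6 × 3.874×10^6 = 7.70.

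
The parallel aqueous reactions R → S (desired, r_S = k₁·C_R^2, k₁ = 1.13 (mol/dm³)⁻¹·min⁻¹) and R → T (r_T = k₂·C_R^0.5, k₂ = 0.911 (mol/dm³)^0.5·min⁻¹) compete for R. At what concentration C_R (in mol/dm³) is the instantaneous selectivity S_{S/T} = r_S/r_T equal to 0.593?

0.611 mol/dm³

S_{S/T} = (k₁/k₂)·C_R^1.5 ⇒ C_R = (S·k₂/k₁)^(1/1.5).
= (0.593×0.911/1.13)^(0.6667) = (0.4781)^(0.6667) = 0.611 mol/dm³.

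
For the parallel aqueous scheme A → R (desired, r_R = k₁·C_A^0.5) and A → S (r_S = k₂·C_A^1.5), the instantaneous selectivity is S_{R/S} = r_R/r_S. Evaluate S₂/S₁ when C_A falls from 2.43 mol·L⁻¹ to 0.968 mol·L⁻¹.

2.51

S_{R/S} = (k₁/k₂)·C_A⁻¹, so S₂/S₁ = (C_{A,2}/C_{A,1})⁻¹.
= 2.43/0.968 = 2.51.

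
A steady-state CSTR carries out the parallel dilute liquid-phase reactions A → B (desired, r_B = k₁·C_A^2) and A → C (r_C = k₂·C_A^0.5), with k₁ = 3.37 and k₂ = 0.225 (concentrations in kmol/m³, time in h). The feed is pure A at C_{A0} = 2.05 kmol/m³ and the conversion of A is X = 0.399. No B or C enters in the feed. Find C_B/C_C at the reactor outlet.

Exit C_A = C_{A0}(1−X) = 2.05×0.601 = 1.232 kmol/m³.
Rates in a CSTR are evaluated at the outlet concentration: r_B = 3.37×1.232^2 = 5.115, r_C = 0.225×1.232^0.5 = 0.2497.
Overall selectivity = C_B/C_C = r_Bτ/(r_Cτ) = r_B/r_C = 20.5.

20.5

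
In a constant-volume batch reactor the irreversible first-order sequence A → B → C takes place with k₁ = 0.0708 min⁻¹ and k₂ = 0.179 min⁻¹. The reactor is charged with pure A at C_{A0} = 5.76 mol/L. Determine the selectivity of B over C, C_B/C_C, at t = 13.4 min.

0.463

The intermediate concentration in a first-order A→B→C sequence is C_B = k₁C_{A0}(e^(−k₁t) − e^(−k₂t))/(k₂−k₁).
e^(−k₁t) = e^(−0.0708×13.4) = e^(−0.9487) = 0.3872; e^(−k₂t) = e^(−2.399) = 0.09085.
C_B = 0.0708×5.76/(0.179−0.0708) × (0.3872−0.09085) = 3.769×0.2964 = 1.117 mol/L.
C_A = C_{A0}e^(−k₁t) = 2.230 mol/L, so C_C = C_{A0}−C_A−C_B = 2.412 mol/L; C_B/C_C = 0.463.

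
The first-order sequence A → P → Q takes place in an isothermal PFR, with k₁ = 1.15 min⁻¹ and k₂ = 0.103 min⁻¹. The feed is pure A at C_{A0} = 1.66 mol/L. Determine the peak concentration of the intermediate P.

At the optimum, C_{P,max}/C_{A0} = (k₁/k₂)^[k₂/(k₂−k₁)].
= (1.15/0.103)^(0.103/(0.103−1.15)) = (11.17)^(-0.09838) = 0.7887.
C_{P,max} = 0.7887×1.66 = 1.31 mol/L.

1.31 mol/L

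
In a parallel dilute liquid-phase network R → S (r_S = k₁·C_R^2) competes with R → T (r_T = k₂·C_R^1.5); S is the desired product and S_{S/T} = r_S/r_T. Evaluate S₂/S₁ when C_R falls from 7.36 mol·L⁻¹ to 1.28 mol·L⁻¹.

S_{S/T} = (k₁/k₂)·C_R^0.5, so S₂/S₁ = (C_{R,2}/C_{R,1})^0.5.
= (1.28/7.36)^0.5 = (0.1739)^0.5 = 0.417.

0.417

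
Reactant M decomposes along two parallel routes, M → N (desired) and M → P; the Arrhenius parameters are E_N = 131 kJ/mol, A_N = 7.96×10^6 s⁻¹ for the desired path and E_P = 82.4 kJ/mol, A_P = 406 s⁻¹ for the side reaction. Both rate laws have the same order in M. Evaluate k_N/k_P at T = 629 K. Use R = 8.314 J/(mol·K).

1.80

Since both paths have the same order in M, the concentration cancels and S_{N/P} = k_N/k_P = (A_N/A_P)·exp[(E_P−E_N)/(RT)].
(E_P−E_N)/(RT) = (82.4−131)×10³/(8.314×629) = -48600/5230 = -9.293.
k_N/k_P = (7.96×10^6/406)·exp(-9.293) = 19606 × 9.203×10^-5 = 1.80.
Since E_N > E_P, raising the temperature improves selectivity toward N.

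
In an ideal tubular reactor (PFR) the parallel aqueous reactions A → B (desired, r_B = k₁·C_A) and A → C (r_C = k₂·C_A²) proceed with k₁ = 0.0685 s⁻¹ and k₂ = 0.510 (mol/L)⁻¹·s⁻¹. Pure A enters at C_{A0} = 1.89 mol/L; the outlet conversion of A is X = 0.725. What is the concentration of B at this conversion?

0.152 mol/L

C_A = C_{A0}(1−X) = 0.5198 mol/L.
Along a PFR/batch, dC_B/dC_A = −r_B/(r_B+r_C) = −k₁/(k₁+k₂·C_A).
Integrating from C_{A0} to C_A: C_B = (0.0685/0.510)·ln[(0.0685+0.510·1.89)/(0.0685+0.510·0.520)] = 0.1343·ln(1.032/0.3336) = 0.1517 mol/L.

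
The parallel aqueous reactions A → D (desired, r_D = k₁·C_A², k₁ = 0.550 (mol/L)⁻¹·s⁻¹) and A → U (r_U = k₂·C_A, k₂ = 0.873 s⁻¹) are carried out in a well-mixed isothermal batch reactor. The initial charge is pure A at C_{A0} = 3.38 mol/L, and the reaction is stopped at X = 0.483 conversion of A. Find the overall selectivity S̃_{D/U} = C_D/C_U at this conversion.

C_A = C_{A0}(1−X) = 1.747 mol/L.
Along a PFR/batch, dC_U/dC_A = −r_U/(r_D+r_U) = −k₂/(k₂+k₁·C_A).
Integrating from C_{A0} to C_A: C_U = (0.873/0.550)·ln[(0.873+0.550·3.38)/(0.873+0.550·1.75)] = 1.587·ln(2.732/1.834) = 0.6325 mol/L.
Then C_D = (C_{A0}−C_A) − C_U = 1.633 − 0.6325 = 1.000 mol/L.
S̃_{D/U} = C_D/C_U = 1.000/0.6325 = 1.58.

1.58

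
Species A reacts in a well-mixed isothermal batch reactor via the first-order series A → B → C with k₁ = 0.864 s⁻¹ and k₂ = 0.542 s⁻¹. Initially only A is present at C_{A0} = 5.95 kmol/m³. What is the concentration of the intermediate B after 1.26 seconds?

2.69 kmol/m³

Solving the coupled first-order balances gives C_B(t) = [k₁/(k₂−k₁)]·C_{A0}·(e^(−k₁t) − e^(−k₂t)).
e^(−k₁t) = e^(−0.864×1.26) = e^(−1.089) = 0.3367; e^(−k₂t) = e^(−0.6829) = 0.5051.
C_B = 0.864×5.95/(0.542−0.864) × (0.3367−0.5051) = (-15.97)×(-0.1685) = 2.690 kmol/m³.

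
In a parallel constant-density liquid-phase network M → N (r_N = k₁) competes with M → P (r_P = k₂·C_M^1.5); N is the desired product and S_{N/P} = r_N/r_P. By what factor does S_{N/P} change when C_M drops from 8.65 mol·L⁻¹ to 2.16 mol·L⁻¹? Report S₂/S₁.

S_{N/P} = (k₁/k₂)·C_M^-1.5, so S₂/S₁ = (C_{M,2}/C_{M,1})^-1.5.
= (2.16/8.65)^(-1.5) = (0.2497)^(-1.5) = 8.01.

8.01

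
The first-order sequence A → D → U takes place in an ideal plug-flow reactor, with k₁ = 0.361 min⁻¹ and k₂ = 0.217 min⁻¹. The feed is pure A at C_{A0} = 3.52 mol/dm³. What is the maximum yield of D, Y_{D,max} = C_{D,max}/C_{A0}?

0.464

Evaluating C_D at τ_opt = ln(k₂/k₁)/(k₂−k₁) gives C_{D,max}/C_{A0} = (k₁/k₂)^[k₂/(k₂−k₁)].
= (0.361/0.217)^(0.217/(0.217−0.361)) = (1.664)^(-1.507) = 0.4644.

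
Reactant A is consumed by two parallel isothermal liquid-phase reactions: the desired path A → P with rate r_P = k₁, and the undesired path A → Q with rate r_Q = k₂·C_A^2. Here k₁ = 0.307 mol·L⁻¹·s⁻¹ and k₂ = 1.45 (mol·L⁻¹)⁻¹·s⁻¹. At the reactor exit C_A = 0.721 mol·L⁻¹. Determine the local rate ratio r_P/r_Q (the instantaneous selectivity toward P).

S_{P/Q} = r_P/r_Q = (k₁)/(k₂·C_A^2) = (k₁/k₂)·C_A^-2.
= (0.307) / (1.45×0.7210^2) = 0.3070/0.7538 = 0.407.

0.407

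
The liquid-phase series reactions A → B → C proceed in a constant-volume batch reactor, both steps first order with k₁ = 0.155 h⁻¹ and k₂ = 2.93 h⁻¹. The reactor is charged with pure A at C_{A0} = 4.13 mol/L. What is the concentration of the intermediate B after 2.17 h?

0.164 mol/L

Solving the coupled first-order balances gives C_B(t) = [k₁/(k₂−k₁)]·C_{A0}·(e^(−k₁t) − e^(−k₂t)).
e^(−k₁t) = e^(−0.155×2.17) = e^(−0.3363) = 0.7144; e^(−k₂t) = e^(−6.358) = 0.001733.
C_B = 0.155×4.13/(2.93−0.155) × (0.7144−0.001733) = 0.2307×0.7126 = 0.1644 mol/L.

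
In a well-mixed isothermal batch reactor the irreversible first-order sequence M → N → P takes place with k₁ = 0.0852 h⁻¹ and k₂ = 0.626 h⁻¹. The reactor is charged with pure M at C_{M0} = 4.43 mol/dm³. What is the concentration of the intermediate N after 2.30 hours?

0.408 mol/dm³

Solving the coupled first-order balances gives C_N(t) = [k₁/(k₂−k₁)]·C_{M0}·(e^(−k₁t) − e^(−k₂t)).
e^(−k₁t) = e^(−0.0852×2.30) = e^(−0.1960) = 0.8220; e^(−k₂t) = e^(−1.440) = 0.2370.
C_N = 0.0852×4.43/(0.626−0.0852) × (0.8220−0.2370) = 0.6979×0.5851 = 0.4083 mol/dm³.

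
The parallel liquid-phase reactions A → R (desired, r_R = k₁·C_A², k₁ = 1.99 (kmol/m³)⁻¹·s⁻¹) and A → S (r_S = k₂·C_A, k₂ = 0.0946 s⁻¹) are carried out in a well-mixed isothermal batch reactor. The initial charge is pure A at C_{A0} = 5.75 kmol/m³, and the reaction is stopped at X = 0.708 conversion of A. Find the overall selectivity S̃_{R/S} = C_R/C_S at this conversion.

C_A = C_{A0}(1−X) = 1.679 kmol/m³.
Along a PFR/batch, dC_S/dC_A = −r_S/(r_R+r_S) = −k₂/(k₂+k₁·C_A).
Integrating from C_{A0} to C_A: C_S = (0.0946/1.99)·ln[(0.0946+1.99·5.75)/(0.0946+1.99·1.68)] = 0.04754·ln(11.54/3.436) = 0.05758 kmol/m³.
Then C_R = (C_{A0}−C_A) − C_S = 4.071 − 0.05758 = 4.013 kmol/m³.
S̃_{R/S} = C_R/C_S = 4.013/0.05758 = 69.7.

69.7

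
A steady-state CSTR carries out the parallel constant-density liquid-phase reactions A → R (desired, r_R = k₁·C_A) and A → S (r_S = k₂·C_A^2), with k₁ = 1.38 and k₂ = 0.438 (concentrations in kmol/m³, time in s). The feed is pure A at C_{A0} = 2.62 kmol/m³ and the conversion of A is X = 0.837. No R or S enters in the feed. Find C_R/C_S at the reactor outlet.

7.38

Exit C_A = C_{A0}(1−X) = 2.62×0.163 = 0.4271 kmol/m³.
A CSTR operates uniformly at the exit composition, giving r_R = 0.5893 and r_S = 0.07988 (each k·C_A^n at C_A = 0.4271).
Overall selectivity = C_R/C_S = r_Rτ/(r_Sτ) = r_R/r_S = 7.38.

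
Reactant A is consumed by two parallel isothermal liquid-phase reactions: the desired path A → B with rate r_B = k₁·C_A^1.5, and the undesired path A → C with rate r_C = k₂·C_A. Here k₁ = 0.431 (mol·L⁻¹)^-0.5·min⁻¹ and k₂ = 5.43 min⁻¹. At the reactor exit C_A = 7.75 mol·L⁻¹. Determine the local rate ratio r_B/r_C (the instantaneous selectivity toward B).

S_{B/C} = r_B/r_C = (k₁·C_A^1.5)/(k₂·C_A) = (k₁/k₂)·C_A^0.5.
= (0.431×7.750^1.5) / (5.43×7.750) = 9.299/42.08 = 0.221.

0.221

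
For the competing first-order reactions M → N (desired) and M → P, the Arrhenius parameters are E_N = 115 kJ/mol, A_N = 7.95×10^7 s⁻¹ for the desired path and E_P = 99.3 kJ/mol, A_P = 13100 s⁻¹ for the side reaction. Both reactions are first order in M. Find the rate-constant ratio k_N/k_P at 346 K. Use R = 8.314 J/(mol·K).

k_N/k_P = (A_N/A_P)·exp[−(E_N−E_P)/(RT)] = (A_N/A_P)·exp[(E_P−E_N)/(RT)].
(E_P−E_N)/(RT) = (99.3−115)×10³/(8.314×346) = -15700/2877 = -5.458.
k_N/k_P = (7.95×10^7/13100)·exp(-5.458) = 6069 × 0.004263 = 25.9.

25.9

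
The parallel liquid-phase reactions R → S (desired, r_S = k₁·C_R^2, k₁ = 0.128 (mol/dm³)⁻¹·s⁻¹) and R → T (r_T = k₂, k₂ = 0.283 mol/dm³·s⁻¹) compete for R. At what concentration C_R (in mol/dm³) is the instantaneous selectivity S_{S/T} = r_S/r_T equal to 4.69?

S_{S/T} = (k₁/k₂)·C_R^2 ⇒ C_R = (S·k₂/k₁)^(0.5).
= (4.69×0.283/0.128)^(0.5) = (10.37)^(0.5) = 3.22 mol/dm³.

3.22 mol/dm³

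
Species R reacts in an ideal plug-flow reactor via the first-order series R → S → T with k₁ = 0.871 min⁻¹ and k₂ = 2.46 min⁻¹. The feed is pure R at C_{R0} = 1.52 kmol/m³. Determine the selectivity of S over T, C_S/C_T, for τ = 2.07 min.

0.116

For first-order series with pure R initially, C_S(τ) = k₁C_{R0}/(k₂−k₁)·(e^(−k₁τ) − e^(−k₂τ)).
e^(−k₁τ) = e^(−0.871×2.07) = e^(−1.803) = 0.1648; e^(−k₂τ) = e^(−5.092) = 0.006144.
C_S = 0.871×1.52/(2.46−0.871) × (0.1648−0.006144) = 0.8332×0.1587 = 0.1322 kmol/m³.
C_R = C_{R0}e^(−k₁τ) = 0.2505 kmol/m³, so C_T = C_{R0}−C_R−C_S = 1.137 kmol/m³; C_S/C_T = 0.116.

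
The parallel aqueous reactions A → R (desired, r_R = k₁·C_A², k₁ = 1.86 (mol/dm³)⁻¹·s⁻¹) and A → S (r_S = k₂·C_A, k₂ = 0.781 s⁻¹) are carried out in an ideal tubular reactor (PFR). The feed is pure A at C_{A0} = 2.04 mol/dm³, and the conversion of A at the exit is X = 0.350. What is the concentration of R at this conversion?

C_A = C_{A0}(1−X) = 1.326 mol/dm³.
Along a PFR/batch, dC_S/dC_A = −r_S/(r_R+r_S) = −k₂/(k₂+k₁·C_A).
Integrating from C_{A0} to C_A: C_S = (0.781/1.86)·ln[(0.781+1.86·2.04)/(0.781+1.86·1.33)] = 0.4199·ln(4.575/3.247) = 0.1440 mol/dm³.
Then C_R = (C_{A0}−C_A) − C_S = 0.7140 − 0.1440 = 0.5700 mol/dm³.

0.570 mol/dm³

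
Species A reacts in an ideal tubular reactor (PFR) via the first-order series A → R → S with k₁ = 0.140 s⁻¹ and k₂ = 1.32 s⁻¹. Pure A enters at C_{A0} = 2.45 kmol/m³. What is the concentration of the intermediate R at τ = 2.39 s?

0.196 kmol/m³

The intermediate concentration in a first-order A→B→C sequence is C_R = k₁C_{A0}(e^(−k₁τ) − e^(−k₂τ))/(k₂−k₁).
e^(−k₁τ) = e^(−0.140×2.39) = e^(−0.3346) = 0.7156; e^(−k₂τ) = e^(−3.155) = 0.04265.
C_R = 0.140×2.45/(1.32−0.140) × (0.7156−0.04265) = 0.2907×0.6730 = 0.1956 kmol/m³.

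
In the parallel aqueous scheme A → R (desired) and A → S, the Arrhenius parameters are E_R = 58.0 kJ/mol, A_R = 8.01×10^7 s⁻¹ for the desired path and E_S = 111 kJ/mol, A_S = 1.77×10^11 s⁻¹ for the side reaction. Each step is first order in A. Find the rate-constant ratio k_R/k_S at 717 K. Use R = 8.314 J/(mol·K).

3.29

With equal orders, S_{R/S} = k_R/k_S = (A_R/A_S)·exp[(E_S−E_R)/(RT)].
(E_S−E_R)/(RT) = (111−58.0)×10³/(8.314×717) = 53000/5961 = 8.891.
k_R/k_S = (8.01×10^7/1.77×10^11)·exp(8.891) = 4.525×10^-4 × 7266 = 3.29.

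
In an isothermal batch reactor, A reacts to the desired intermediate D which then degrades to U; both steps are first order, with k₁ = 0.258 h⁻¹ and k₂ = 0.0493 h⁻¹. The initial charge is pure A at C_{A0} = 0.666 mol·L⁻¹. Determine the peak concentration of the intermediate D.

Evaluating C_D at t_opt = ln(k₂/k₁)/(k₂−k₁) gives C_{D,max}/C_{A0} = (k₁/k₂)^[k₂/(k₂−k₁)].
= (0.258/0.0493)^(0.0493/(0.0493−0.258)) = (5.233)^(-0.2362) = 0.6764.
C_{D,max} = 0.6764×0.666 = 0.450 mol·L⁻¹.

0.450 mol·L⁻¹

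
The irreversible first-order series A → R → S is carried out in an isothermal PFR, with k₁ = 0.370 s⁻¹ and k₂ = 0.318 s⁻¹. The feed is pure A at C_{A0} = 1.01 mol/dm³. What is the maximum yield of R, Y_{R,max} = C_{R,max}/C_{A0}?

At the optimum, C_{R,max}/C_{A0} = (k₁/k₂)^[k₂/(k₂−k₁)].
= (0.370/0.318)^(0.318/(0.318−0.370)) = (1.164)^(-6.115) = 0.3961.

0.396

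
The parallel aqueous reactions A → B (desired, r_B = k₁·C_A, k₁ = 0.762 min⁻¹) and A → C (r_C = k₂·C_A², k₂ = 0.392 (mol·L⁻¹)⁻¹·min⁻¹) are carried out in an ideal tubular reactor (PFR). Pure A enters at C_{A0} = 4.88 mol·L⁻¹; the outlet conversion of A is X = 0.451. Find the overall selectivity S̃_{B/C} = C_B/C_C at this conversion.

0.524

C_A = C_{A0}(1−X) = 2.679 mol·L⁻¹.
Along a PFR/batch, dC_B/dC_A = −r_B/(r_B+r_C) = −k₁/(k₁+k₂·C_A).
Integrating from C_{A0} to C_A: C_B = (0.762/0.392)·ln[(0.762+0.392·4.88)/(0.762+0.392·2.68)] = 1.944·ln(2.675/1.812) = 0.7569 mol·L⁻¹.
C_C = (C_{A0}−C_A)−C_B = 1.444 mol·L⁻¹; S̃_{B/C} = 0.7569/1.444 = 0.524.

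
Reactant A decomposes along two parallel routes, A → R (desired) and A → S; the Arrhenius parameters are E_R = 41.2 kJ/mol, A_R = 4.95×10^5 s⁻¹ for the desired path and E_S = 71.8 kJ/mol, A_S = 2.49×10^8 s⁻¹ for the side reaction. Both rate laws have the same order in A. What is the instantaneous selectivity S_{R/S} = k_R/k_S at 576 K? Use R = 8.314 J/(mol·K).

1.18

With equal orders, S_{R/S} = k_R/k_S = (A_R/A_S)·exp[(E_S−E_R)/(RT)].
(E_S−E_R)/(RT) = (71.8−41.2)×10³/(8.314×576) = 30600/4789 = 6.390.
k_R/k_S = (4.95×10^5/2.49×10^8)·exp(6.390) = 0.001988 × 595.8 = 1.18.
Since E_R < E_S, lowering the temperature improves selectivity toward R.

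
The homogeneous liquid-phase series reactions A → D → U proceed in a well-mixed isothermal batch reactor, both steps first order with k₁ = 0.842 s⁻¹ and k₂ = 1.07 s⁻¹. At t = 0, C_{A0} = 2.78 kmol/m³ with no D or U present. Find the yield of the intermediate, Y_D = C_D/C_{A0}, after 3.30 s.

Solving the coupled first-order balances gives C_D(t) = [k₁/(k₂−k₁)]·C_{A0}·(e^(−k₁t) − e^(−k₂t)).
e^(−k₁t) = e^(−0.842×3.30) = e^(−2.779) = 0.06213; e^(−k₂t) = e^(−3.531) = 0.02928.
C_D = 0.842×2.78/(1.07−0.842) × (0.06213−0.02928) = 10.27×0.03285 = 0.3373 kmol/m³.
Y_D = C_D/C_{A0} = 0.3373/2.78 = 0.121.

0.121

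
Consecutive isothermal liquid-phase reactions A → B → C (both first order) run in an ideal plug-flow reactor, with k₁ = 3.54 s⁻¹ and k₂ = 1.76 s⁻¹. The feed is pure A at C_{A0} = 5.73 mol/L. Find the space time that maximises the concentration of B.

The intermediate peaks when r₁ = r₂, i.e. k₁e^(−k₁τ) = k₂e^(−k₂τ), giving τ_opt = ln(k₂/k₁)/(k₂−k₁).
= ln(1.76/3.54)/(1.76−3.54) = ln(0.4972)/-1.780 = -0.6988/-1.780 = 0.393 s.

0.393 s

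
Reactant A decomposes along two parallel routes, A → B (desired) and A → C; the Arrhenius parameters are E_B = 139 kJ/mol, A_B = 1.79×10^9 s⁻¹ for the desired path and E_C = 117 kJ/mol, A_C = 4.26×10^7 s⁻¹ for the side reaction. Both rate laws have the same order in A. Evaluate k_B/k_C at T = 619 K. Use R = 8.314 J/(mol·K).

k_B/k_C = (A_B/A_C)·exp[−(E_B−E_C)/(RT)] = (A_B/A_C)·exp[(E_C−E_B)/(RT)].
(E_C−E_B)/(RT) = (117−139)×10³/(8.314×619) = -22000/5146 = -4.275.
k_B/k_C = (1.79×10^9/4.26×10^7)·exp(-4.275) = 42.02 × 0.01391 = 0.585.

0.585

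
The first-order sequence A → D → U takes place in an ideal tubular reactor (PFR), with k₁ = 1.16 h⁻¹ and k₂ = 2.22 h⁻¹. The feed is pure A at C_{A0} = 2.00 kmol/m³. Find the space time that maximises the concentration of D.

0.612 h

Setting dC_D/dτ = 0 gives τ_opt = ln(k₂/k₁)/(k₂−k₁).
= ln(2.22/1.16)/(2.22−1.16) = ln(1.914)/1.060 = 0.6491/1.060 = 0.612 h.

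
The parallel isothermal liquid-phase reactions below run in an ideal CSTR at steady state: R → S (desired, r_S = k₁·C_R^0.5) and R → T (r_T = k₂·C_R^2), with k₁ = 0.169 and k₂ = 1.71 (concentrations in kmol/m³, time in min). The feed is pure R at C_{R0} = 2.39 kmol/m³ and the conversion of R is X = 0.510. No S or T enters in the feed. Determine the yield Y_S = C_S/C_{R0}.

Exit C_R = C_{R0}(1−X) = 2.39×0.490 = 1.171 kmol/m³.
Rates in a CSTR are evaluated at the outlet concentration: r_S = 0.169×1.171^0.5 = 0.1829, r_T = 1.71×1.171^2 = 2.345.
Fraction of consumed R going to S: r_S/(r_S+r_T) = 0.07234.
C_S = 0.07234·C_{R0}·X = 0.07234×2.39×0.510 = 0.0882 kmol/m³; Y_S = C_S/C_{R0} = 0.0369.

0.0369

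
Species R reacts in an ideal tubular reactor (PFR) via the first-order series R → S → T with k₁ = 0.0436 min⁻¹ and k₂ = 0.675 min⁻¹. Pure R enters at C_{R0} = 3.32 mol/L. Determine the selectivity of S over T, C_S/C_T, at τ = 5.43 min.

For first-order series with pure R initially, C_S(τ) = k₁C_{R0}/(k₂−k₁)·(e^(−k₁τ) − e^(−k₂τ)).
e^(−k₁τ) = e^(−0.0436×5.43) = e^(−0.2367) = 0.7892; e^(−k₂τ) = e^(−3.665) = 0.02560.
C_S = 0.0436×3.32/(0.675−0.0436) × (0.7892−0.02560) = 0.2293×0.7636 = 0.1751 mol/L.
C_R = C_{R0}e^(−k₁τ) = 2.620 mol/L, so C_T = C_{R0}−C_R−C_S = 0.5248 mol/L; C_S/C_T = 0.334.

0.334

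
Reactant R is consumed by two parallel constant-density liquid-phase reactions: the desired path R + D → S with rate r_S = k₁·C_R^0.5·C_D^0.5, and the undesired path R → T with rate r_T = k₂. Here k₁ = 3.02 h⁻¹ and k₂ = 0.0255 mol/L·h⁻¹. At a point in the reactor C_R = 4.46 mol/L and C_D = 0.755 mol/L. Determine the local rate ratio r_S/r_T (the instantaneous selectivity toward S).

S_{S/T} = r_S/r_T = (k₁·C_R^0.5·C_D^0.5)/(k₂) = (k₁/k₂)·C_R^0.5·C_D^0.5.
= (3.02×4.460^0.5×0.7550^0.5) / (0.0255) = 5.542/0.02550 = 217.
Since the desired path is higher order in R, keeping C_R high (PFR or concentrated feed) favours S.

217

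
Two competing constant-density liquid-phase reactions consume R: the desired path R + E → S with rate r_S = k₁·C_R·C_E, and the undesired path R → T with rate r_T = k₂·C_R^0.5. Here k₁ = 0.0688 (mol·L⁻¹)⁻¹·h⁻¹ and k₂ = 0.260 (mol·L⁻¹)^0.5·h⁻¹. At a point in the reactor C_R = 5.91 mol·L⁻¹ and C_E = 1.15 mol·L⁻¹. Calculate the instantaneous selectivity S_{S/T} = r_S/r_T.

0.740

S_{S/T} = r_S/r_T = (k₁·C_R·C_E)/(k₂·C_R^0.5) = (k₁/k₂)·C_R^0.5·C_E.
= (0.0688×5.910×1.150) / (0.260×5.910^0.5) = 0.4676/0.6321 = 0.740.
Since the desired path is higher order in R, keeping C_R high (PFR or concentrated feed) favours S.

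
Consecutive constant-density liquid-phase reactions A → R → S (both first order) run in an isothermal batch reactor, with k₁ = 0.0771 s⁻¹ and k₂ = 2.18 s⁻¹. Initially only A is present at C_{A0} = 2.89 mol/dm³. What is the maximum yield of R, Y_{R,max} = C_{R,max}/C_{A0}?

0.0313

At the optimum, C_{R,max}/C_{A0} = (k₁/k₂)^[k₂/(k₂−k₁)].
= (0.0771/2.18)^(2.18/(2.18−0.0771)) = (0.03537)^(1.037) = 0.03129.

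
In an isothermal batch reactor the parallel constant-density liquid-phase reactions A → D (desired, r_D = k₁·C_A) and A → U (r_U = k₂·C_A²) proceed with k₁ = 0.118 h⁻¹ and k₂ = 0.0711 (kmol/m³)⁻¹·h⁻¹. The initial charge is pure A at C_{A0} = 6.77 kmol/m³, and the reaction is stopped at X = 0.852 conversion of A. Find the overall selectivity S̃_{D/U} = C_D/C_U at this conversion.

C_A = C_{A0}(1−X) = 1.002 kmol/m³.
Along a PFR/batch, dC_D/dC_A = −r_D/(r_D+r_U) = −k₁/(k₁+k₂·C_A).
Integrating from C_{A0} to C_A: C_D = (0.118/0.0711)·ln[(0.118+0.0711·6.77)/(0.118+0.0711·1.00)] = 1.660·ln(0.5993/0.1892) = 1.913 kmol/m³.
C_U = (C_{A0}−C_A)−C_D = 3.855 kmol/m³; S̃_{D/U} = 1.913/3.855 = 0.496.

0.496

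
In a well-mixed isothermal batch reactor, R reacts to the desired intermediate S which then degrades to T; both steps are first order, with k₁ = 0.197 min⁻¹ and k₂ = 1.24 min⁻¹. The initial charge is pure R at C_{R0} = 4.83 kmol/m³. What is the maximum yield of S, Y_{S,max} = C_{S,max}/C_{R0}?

At the optimum, C_{S,max}/C_{R0} = (k₁/k₂)^[k₂/(k₂−k₁)].
= (0.197/1.24)^(1.24/(1.24−0.197)) = (0.1589)^(1.189) = 0.1122.

0.112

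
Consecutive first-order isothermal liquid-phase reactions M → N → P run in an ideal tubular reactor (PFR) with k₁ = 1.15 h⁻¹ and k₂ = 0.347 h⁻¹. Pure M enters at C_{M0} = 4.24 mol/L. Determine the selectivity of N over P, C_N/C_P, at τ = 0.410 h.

The intermediate concentration in a first-order A→B→C sequence is C_N = k₁C_{M0}(e^(−k₁τ) − e^(−k₂τ))/(k₂−k₁).
e^(−k₁τ) = e^(−1.15×0.410) = e^(−0.4715) = 0.6241; e^(−k₂τ) = e^(−0.1423) = 0.8674.
C_N = 1.15×4.24/(0.347−1.15) × (0.6241−0.8674) = (-6.072)×(-0.2433) = 1.478 mol/L.
C_M = C_{M0}e^(−k₁τ) = 2.646 mol/L, so C_P = C_{M0}−C_M−C_N = 0.1165 mol/L; C_N/C_P = 12.7.

12.7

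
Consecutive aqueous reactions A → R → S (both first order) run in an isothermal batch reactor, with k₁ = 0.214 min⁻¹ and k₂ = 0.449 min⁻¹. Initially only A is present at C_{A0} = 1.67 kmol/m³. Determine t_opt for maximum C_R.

For first-order series the maximum of C_R occurs at t_opt = ln(k₂/k₁)/(k₂−k₁).
= ln(0.449/0.214)/(0.449−0.214) = ln(2.098)/0.2350 = 0.7410/0.2350 = 3.15 min.

3.15 min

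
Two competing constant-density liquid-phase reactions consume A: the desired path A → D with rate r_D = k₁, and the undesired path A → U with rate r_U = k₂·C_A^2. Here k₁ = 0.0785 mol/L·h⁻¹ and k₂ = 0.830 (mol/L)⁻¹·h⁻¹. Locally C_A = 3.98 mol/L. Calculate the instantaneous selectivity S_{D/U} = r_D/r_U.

0.00597

S_{D/U} = r_D/r_U = (k₁)/(k₂·C_A^2) = (k₁/k₂)·C_A^-2.
= (0.0785) / (0.830×3.980^2) = 0.07850/13.15 = 0.00597.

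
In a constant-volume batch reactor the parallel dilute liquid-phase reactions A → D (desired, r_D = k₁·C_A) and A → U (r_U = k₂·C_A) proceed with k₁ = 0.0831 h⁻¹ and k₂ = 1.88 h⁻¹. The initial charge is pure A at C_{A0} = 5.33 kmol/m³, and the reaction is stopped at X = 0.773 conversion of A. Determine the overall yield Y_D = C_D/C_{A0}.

C_A = C_{A0}(1−X) = 1.210 kmol/m³.
Both paths are first order in A, so the instantaneous fraction to D is constant: dC_D/d(−C_A) = k₁/(k₁+k₂) = 0.04233.
C_D = 0.04233·(C_{A0}−C_A) = 0.04233×4.120 = 0.174 kmol/m³.
Y_D = C_D/C_{A0} = 0.1744/5.33 = 0.0327.

0.0327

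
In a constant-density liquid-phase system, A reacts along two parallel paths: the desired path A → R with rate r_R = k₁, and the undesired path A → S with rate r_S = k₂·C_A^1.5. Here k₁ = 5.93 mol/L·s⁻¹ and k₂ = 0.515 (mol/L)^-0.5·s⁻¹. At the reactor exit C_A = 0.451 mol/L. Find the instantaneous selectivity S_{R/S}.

S_{R/S} = r_R/r_S = (k₁)/(k₂·C_A^1.5) = (k₁/k₂)·C_A^-1.5.
= (5.93) / (0.515×0.4510^1.5) = 5.930/0.1560 = 38.0.
The undesired path is higher order in A, so low C_A (CSTR or dilute feed) favours R.

38.0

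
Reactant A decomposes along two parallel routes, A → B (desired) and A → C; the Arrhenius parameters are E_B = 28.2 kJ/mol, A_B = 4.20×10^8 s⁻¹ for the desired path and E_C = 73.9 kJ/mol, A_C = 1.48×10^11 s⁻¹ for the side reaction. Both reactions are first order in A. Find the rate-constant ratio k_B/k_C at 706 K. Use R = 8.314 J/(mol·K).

k_B/k_C = (A_B/A_C)·exp[−(E_B−E_C)/(RT)] = (A_B/A_C)·exp[(E_C−E_B)/(RT)].
(E_C−E_B)/(RT) = (73.9−28.2)×10³/(8.314×706) = 45700/5870 = 7.786.
k_B/k_C = (4.20×10^8/1.48×10^11)·exp(7.786) = 0.002838 × 2406 = 6.83.
Since E_B < E_C, lowering the temperature improves selectivity toward B.

6.83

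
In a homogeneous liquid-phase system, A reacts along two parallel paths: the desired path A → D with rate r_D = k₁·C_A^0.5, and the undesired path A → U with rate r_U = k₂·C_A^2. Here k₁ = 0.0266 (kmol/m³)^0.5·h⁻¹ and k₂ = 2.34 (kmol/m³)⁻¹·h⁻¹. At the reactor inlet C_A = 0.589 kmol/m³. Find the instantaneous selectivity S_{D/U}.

S_{D/U} = r_D/r_U = (k₁·C_A^0.5)/(k₂·C_A^2) = (k₁/k₂)·C_A^-1.5.
= (0.0266×0.5890^0.5) / (2.34×0.5890^2) = 0.02041/0.8118 = 0.0251.
The undesired path is higher order in A, so low C_A (CSTR or dilute feed) favours D.

0.0251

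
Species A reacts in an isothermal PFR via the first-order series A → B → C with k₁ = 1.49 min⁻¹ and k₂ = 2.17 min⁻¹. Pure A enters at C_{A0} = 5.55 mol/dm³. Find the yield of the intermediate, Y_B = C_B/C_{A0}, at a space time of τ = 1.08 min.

For first-order series with pure A initially, C_B(τ) = k₁C_{A0}/(k₂−k₁)·(e^(−k₁τ) − e^(−k₂τ)).
e^(−k₁τ) = e^(−1.49×1.08) = e^(−1.609) = 0.2000; e^(−k₂τ) = e^(−2.344) = 0.09598.
C_B = 1.49×5.55/(2.17−1.49) × (0.2000−0.09598) = 12.16×0.1041 = 1.266 mol/dm³.
Y_B = C_B/C_{A0} = 1.266/5.55 = 0.228.

0.228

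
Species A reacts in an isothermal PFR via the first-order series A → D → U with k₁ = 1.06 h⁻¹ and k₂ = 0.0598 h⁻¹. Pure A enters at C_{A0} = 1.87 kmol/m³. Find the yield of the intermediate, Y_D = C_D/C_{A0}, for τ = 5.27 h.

The intermediate concentration in a first-order A→B→C sequence is C_D = k₁C_{A0}(e^(−k₁τ) − e^(−k₂τ))/(k₂−k₁).
e^(−k₁τ) = e^(−1.06×5.27) = e^(−5.586) = 0.003749; e^(−k₂τ) = e^(−0.3151) = 0.7297.
C_D = 1.06×1.87/(0.0598−1.06) × (0.003749−0.7297) = (-1.982)×(-0.7259) = 1.439 kmol/m³.
Y_D = C_D/C_{A0} = 1.439/1.87 = 0.769.

0.769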